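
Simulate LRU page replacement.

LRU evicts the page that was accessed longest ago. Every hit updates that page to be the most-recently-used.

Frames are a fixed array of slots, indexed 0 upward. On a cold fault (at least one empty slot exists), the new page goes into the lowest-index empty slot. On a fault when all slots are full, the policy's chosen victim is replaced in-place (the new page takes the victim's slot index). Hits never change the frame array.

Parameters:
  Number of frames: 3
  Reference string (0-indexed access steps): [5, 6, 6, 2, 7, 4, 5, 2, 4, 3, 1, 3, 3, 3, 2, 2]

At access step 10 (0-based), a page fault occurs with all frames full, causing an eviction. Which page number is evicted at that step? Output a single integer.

Answer: 2

Derivation:
Step 0: ref 5 -> FAULT, frames=[5,-,-]
Step 1: ref 6 -> FAULT, frames=[5,6,-]
Step 2: ref 6 -> HIT, frames=[5,6,-]
Step 3: ref 2 -> FAULT, frames=[5,6,2]
Step 4: ref 7 -> FAULT, evict 5, frames=[7,6,2]
Step 5: ref 4 -> FAULT, evict 6, frames=[7,4,2]
Step 6: ref 5 -> FAULT, evict 2, frames=[7,4,5]
Step 7: ref 2 -> FAULT, evict 7, frames=[2,4,5]
Step 8: ref 4 -> HIT, frames=[2,4,5]
Step 9: ref 3 -> FAULT, evict 5, frames=[2,4,3]
Step 10: ref 1 -> FAULT, evict 2, frames=[1,4,3]
At step 10: evicted page 2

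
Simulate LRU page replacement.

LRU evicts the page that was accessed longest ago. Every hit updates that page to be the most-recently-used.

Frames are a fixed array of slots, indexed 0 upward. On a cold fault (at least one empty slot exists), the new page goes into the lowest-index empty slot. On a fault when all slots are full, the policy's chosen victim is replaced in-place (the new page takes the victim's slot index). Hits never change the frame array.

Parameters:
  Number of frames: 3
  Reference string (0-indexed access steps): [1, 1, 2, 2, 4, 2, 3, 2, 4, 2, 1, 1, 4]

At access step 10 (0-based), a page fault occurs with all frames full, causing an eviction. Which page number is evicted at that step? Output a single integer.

Answer: 3

Derivation:
Step 0: ref 1 -> FAULT, frames=[1,-,-]
Step 1: ref 1 -> HIT, frames=[1,-,-]
Step 2: ref 2 -> FAULT, frames=[1,2,-]
Step 3: ref 2 -> HIT, frames=[1,2,-]
Step 4: ref 4 -> FAULT, frames=[1,2,4]
Step 5: ref 2 -> HIT, frames=[1,2,4]
Step 6: ref 3 -> FAULT, evict 1, frames=[3,2,4]
Step 7: ref 2 -> HIT, frames=[3,2,4]
Step 8: ref 4 -> HIT, frames=[3,2,4]
Step 9: ref 2 -> HIT, frames=[3,2,4]
Step 10: ref 1 -> FAULT, evict 3, frames=[1,2,4]
At step 10: evicted page 3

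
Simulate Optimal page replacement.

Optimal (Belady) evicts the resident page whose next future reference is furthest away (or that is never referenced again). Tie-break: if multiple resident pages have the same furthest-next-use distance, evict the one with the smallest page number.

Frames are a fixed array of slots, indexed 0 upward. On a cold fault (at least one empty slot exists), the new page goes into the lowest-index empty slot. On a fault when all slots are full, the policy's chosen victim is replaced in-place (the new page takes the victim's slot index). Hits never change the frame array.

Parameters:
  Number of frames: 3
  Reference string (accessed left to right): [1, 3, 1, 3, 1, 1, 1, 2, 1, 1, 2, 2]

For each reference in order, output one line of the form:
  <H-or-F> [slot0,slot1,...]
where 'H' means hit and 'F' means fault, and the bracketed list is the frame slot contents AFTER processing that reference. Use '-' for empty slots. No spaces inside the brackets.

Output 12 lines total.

F [1,-,-]
F [1,3,-]
H [1,3,-]
H [1,3,-]
H [1,3,-]
H [1,3,-]
H [1,3,-]
F [1,3,2]
H [1,3,2]
H [1,3,2]
H [1,3,2]
H [1,3,2]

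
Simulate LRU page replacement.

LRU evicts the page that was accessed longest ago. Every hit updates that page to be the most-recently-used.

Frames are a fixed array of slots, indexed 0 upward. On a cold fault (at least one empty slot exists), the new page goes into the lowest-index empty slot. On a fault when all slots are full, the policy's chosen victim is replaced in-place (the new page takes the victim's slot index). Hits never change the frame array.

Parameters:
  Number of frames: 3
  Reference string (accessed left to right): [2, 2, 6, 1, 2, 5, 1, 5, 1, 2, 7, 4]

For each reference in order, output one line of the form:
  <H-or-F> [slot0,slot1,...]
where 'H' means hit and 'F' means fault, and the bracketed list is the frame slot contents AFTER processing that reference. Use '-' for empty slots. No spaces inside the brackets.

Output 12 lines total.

F [2,-,-]
H [2,-,-]
F [2,6,-]
F [2,6,1]
H [2,6,1]
F [2,5,1]
H [2,5,1]
H [2,5,1]
H [2,5,1]
H [2,5,1]
F [2,7,1]
F [2,7,4]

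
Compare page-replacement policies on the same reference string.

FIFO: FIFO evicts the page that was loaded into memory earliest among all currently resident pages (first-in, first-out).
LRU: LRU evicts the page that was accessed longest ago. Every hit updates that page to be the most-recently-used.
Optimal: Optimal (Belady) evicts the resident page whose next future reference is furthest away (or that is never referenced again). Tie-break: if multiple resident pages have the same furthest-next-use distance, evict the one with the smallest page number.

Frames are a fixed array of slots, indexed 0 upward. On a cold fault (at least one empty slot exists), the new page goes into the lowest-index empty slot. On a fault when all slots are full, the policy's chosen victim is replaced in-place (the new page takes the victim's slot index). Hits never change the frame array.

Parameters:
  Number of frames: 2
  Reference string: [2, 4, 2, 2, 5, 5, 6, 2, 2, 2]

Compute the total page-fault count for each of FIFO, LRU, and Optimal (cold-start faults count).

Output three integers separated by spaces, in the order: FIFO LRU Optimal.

Answer: 5 5 4

Derivation:
--- FIFO ---
  step 0: ref 2 -> FAULT, frames=[2,-] (faults so far: 1)
  step 1: ref 4 -> FAULT, frames=[2,4] (faults so far: 2)
  step 2: ref 2 -> HIT, frames=[2,4] (faults so far: 2)
  step 3: ref 2 -> HIT, frames=[2,4] (faults so far: 2)
  step 4: ref 5 -> FAULT, evict 2, frames=[5,4] (faults so far: 3)
  step 5: ref 5 -> HIT, frames=[5,4] (faults so far: 3)
  step 6: ref 6 -> FAULT, evict 4, frames=[5,6] (faults so far: 4)
  step 7: ref 2 -> FAULT, evict 5, frames=[2,6] (faults so far: 5)
  step 8: ref 2 -> HIT, frames=[2,6] (faults so far: 5)
  step 9: ref 2 -> HIT, frames=[2,6] (faults so far: 5)
  FIFO total faults: 5
--- LRU ---
  step 0: ref 2 -> FAULT, frames=[2,-] (faults so far: 1)
  step 1: ref 4 -> FAULT, frames=[2,4] (faults so far: 2)
  step 2: ref 2 -> HIT, frames=[2,4] (faults so far: 2)
  step 3: ref 2 -> HIT, frames=[2,4] (faults so far: 2)
  step 4: ref 5 -> FAULT, evict 4, frames=[2,5] (faults so far: 3)
  step 5: ref 5 -> HIT, frames=[2,5] (faults so far: 3)
  step 6: ref 6 -> FAULT, evict 2, frames=[6,5] (faults so far: 4)
  step 7: ref 2 -> FAULT, evict 5, frames=[6,2] (faults so far: 5)
  step 8: ref 2 -> HIT, frames=[6,2] (faults so far: 5)
  step 9: ref 2 -> HIT, frames=[6,2] (faults so far: 5)
  LRU total faults: 5
--- Optimal ---
  step 0: ref 2 -> FAULT, frames=[2,-] (faults so far: 1)
  step 1: ref 4 -> FAULT, frames=[2,4] (faults so far: 2)
  step 2: ref 2 -> HIT, frames=[2,4] (faults so far: 2)
  step 3: ref 2 -> HIT, frames=[2,4] (faults so far: 2)
  step 4: ref 5 -> FAULT, evict 4, frames=[2,5] (faults so far: 3)
  step 5: ref 5 -> HIT, frames=[2,5] (faults so far: 3)
  step 6: ref 6 -> FAULT, evict 5, frames=[2,6] (faults so far: 4)
  step 7: ref 2 -> HIT, frames=[2,6] (faults so far: 4)
  step 8: ref 2 -> HIT, frames=[2,6] (faults so far: 4)
  step 9: ref 2 -> HIT, frames=[2,6] (faults so far: 4)
  Optimal total faults: 4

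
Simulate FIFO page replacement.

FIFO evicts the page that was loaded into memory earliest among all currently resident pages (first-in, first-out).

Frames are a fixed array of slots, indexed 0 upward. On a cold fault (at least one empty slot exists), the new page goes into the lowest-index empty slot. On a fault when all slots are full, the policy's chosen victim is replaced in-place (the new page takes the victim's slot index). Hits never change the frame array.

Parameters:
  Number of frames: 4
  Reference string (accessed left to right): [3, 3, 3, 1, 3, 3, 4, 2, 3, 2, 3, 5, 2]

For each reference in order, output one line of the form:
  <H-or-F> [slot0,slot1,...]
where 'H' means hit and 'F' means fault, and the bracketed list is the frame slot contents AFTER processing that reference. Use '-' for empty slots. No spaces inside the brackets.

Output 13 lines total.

F [3,-,-,-]
H [3,-,-,-]
H [3,-,-,-]
F [3,1,-,-]
H [3,1,-,-]
H [3,1,-,-]
F [3,1,4,-]
F [3,1,4,2]
H [3,1,4,2]
H [3,1,4,2]
H [3,1,4,2]
F [5,1,4,2]
H [5,1,4,2]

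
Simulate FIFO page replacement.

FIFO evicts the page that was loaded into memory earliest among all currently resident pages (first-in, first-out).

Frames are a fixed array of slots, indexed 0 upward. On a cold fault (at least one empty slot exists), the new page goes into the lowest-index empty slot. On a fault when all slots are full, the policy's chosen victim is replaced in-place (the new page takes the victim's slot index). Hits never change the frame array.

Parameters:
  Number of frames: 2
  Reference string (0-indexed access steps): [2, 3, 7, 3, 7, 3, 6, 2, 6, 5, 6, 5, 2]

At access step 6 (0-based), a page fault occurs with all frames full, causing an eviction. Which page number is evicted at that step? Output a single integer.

Step 0: ref 2 -> FAULT, frames=[2,-]
Step 1: ref 3 -> FAULT, frames=[2,3]
Step 2: ref 7 -> FAULT, evict 2, frames=[7,3]
Step 3: ref 3 -> HIT, frames=[7,3]
Step 4: ref 7 -> HIT, frames=[7,3]
Step 5: ref 3 -> HIT, frames=[7,3]
Step 6: ref 6 -> FAULT, evict 3, frames=[7,6]
At step 6: evicted page 3

Answer: 3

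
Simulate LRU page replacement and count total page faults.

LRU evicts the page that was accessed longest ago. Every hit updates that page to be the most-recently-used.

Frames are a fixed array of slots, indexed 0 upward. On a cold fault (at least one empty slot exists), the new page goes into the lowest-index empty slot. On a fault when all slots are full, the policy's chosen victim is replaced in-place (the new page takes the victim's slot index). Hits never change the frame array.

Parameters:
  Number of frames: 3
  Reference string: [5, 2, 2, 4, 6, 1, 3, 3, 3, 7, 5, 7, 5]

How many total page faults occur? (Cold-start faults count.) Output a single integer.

Answer: 8

Derivation:
Step 0: ref 5 → FAULT, frames=[5,-,-]
Step 1: ref 2 → FAULT, frames=[5,2,-]
Step 2: ref 2 → HIT, frames=[5,2,-]
Step 3: ref 4 → FAULT, frames=[5,2,4]
Step 4: ref 6 → FAULT (evict 5), frames=[6,2,4]
Step 5: ref 1 → FAULT (evict 2), frames=[6,1,4]
Step 6: ref 3 → FAULT (evict 4), frames=[6,1,3]
Step 7: ref 3 → HIT, frames=[6,1,3]
Step 8: ref 3 → HIT, frames=[6,1,3]
Step 9: ref 7 → FAULT (evict 6), frames=[7,1,3]
Step 10: ref 5 → FAULT (evict 1), frames=[7,5,3]
Step 11: ref 7 → HIT, frames=[7,5,3]
Step 12: ref 5 → HIT, frames=[7,5,3]
Total faults: 8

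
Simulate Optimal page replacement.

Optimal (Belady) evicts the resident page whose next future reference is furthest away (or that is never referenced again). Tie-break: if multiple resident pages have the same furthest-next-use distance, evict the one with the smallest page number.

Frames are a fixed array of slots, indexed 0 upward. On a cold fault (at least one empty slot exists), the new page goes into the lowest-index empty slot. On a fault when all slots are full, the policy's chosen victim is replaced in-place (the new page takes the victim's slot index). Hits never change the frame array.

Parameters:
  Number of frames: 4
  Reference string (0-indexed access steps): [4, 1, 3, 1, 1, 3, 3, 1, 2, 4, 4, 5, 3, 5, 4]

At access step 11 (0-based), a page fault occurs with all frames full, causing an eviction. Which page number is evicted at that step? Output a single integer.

Step 0: ref 4 -> FAULT, frames=[4,-,-,-]
Step 1: ref 1 -> FAULT, frames=[4,1,-,-]
Step 2: ref 3 -> FAULT, frames=[4,1,3,-]
Step 3: ref 1 -> HIT, frames=[4,1,3,-]
Step 4: ref 1 -> HIT, frames=[4,1,3,-]
Step 5: ref 3 -> HIT, frames=[4,1,3,-]
Step 6: ref 3 -> HIT, frames=[4,1,3,-]
Step 7: ref 1 -> HIT, frames=[4,1,3,-]
Step 8: ref 2 -> FAULT, frames=[4,1,3,2]
Step 9: ref 4 -> HIT, frames=[4,1,3,2]
Step 10: ref 4 -> HIT, frames=[4,1,3,2]
Step 11: ref 5 -> FAULT, evict 1, frames=[4,5,3,2]
At step 11: evicted page 1

Answer: 1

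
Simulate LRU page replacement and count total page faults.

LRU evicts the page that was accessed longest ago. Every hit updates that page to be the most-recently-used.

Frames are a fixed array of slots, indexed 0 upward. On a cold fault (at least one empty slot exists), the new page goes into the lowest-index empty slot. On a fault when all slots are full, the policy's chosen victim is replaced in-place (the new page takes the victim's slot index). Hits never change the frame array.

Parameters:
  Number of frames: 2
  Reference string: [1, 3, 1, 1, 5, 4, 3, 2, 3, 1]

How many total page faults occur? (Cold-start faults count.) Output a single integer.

Step 0: ref 1 → FAULT, frames=[1,-]
Step 1: ref 3 → FAULT, frames=[1,3]
Step 2: ref 1 → HIT, frames=[1,3]
Step 3: ref 1 → HIT, frames=[1,3]
Step 4: ref 5 → FAULT (evict 3), frames=[1,5]
Step 5: ref 4 → FAULT (evict 1), frames=[4,5]
Step 6: ref 3 → FAULT (evict 5), frames=[4,3]
Step 7: ref 2 → FAULT (evict 4), frames=[2,3]
Step 8: ref 3 → HIT, frames=[2,3]
Step 9: ref 1 → FAULT (evict 2), frames=[1,3]
Total faults: 7

Answer: 7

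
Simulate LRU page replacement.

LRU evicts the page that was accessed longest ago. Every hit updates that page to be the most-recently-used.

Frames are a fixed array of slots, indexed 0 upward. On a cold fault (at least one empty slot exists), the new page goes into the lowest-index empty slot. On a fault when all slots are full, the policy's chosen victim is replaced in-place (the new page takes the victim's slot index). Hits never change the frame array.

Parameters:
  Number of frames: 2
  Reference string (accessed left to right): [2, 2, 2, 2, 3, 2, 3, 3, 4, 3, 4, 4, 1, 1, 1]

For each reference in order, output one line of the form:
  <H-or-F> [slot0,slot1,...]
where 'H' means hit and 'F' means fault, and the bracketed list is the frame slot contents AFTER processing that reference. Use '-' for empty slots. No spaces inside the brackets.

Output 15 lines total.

F [2,-]
H [2,-]
H [2,-]
H [2,-]
F [2,3]
H [2,3]
H [2,3]
H [2,3]
F [4,3]
H [4,3]
H [4,3]
H [4,3]
F [4,1]
H [4,1]
H [4,1]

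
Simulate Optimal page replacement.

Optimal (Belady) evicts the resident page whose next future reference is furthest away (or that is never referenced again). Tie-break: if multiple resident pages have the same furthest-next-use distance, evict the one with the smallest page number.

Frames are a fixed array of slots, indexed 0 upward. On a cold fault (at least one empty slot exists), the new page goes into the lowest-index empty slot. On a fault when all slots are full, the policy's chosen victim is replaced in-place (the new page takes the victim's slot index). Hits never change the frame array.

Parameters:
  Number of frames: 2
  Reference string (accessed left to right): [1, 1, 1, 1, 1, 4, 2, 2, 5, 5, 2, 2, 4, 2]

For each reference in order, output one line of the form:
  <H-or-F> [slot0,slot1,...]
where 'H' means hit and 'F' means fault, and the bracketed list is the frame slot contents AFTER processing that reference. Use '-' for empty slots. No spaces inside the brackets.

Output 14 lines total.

F [1,-]
H [1,-]
H [1,-]
H [1,-]
H [1,-]
F [1,4]
F [2,4]
H [2,4]
F [2,5]
H [2,5]
H [2,5]
H [2,5]
F [2,4]
H [2,4]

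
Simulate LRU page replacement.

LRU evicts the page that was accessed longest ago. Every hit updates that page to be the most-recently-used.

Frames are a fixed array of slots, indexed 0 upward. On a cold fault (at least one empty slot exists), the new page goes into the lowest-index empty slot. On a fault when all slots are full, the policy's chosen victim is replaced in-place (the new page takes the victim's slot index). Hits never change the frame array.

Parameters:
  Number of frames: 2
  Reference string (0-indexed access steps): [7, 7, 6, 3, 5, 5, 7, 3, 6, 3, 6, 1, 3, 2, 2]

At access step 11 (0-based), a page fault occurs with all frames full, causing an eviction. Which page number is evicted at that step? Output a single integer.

Answer: 3

Derivation:
Step 0: ref 7 -> FAULT, frames=[7,-]
Step 1: ref 7 -> HIT, frames=[7,-]
Step 2: ref 6 -> FAULT, frames=[7,6]
Step 3: ref 3 -> FAULT, evict 7, frames=[3,6]
Step 4: ref 5 -> FAULT, evict 6, frames=[3,5]
Step 5: ref 5 -> HIT, frames=[3,5]
Step 6: ref 7 -> FAULT, evict 3, frames=[7,5]
Step 7: ref 3 -> FAULT, evict 5, frames=[7,3]
Step 8: ref 6 -> FAULT, evict 7, frames=[6,3]
Step 9: ref 3 -> HIT, frames=[6,3]
Step 10: ref 6 -> HIT, frames=[6,3]
Step 11: ref 1 -> FAULT, evict 3, frames=[6,1]
At step 11: evicted page 3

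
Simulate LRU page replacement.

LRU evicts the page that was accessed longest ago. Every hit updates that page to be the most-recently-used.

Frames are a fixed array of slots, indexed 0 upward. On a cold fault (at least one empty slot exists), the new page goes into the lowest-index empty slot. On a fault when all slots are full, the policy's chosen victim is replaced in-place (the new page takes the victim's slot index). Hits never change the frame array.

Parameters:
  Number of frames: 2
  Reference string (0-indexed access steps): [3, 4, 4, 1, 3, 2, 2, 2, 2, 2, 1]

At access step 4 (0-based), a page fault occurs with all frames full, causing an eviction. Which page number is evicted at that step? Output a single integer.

Step 0: ref 3 -> FAULT, frames=[3,-]
Step 1: ref 4 -> FAULT, frames=[3,4]
Step 2: ref 4 -> HIT, frames=[3,4]
Step 3: ref 1 -> FAULT, evict 3, frames=[1,4]
Step 4: ref 3 -> FAULT, evict 4, frames=[1,3]
At step 4: evicted page 4

Answer: 4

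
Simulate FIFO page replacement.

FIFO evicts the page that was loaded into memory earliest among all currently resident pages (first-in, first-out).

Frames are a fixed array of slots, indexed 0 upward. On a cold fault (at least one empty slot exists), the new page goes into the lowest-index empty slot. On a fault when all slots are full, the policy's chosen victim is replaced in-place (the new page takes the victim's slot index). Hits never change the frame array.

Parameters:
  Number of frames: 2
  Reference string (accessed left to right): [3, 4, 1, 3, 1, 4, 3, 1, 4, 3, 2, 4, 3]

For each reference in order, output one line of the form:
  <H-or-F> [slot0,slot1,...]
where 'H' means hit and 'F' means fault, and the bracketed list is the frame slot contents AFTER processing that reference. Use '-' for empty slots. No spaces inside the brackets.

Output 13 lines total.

F [3,-]
F [3,4]
F [1,4]
F [1,3]
H [1,3]
F [4,3]
H [4,3]
F [4,1]
H [4,1]
F [3,1]
F [3,2]
F [4,2]
F [4,3]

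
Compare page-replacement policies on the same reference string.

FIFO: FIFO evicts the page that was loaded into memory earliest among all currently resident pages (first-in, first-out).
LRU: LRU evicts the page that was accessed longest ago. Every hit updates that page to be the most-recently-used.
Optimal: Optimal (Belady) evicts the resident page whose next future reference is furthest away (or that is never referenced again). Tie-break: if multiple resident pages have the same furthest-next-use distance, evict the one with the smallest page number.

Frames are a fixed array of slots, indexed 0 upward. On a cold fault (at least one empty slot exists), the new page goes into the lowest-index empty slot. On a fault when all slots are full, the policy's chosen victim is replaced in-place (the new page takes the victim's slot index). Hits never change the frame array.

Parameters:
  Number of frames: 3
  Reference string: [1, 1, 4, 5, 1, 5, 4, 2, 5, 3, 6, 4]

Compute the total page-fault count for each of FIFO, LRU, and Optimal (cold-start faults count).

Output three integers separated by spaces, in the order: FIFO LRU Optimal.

--- FIFO ---
  step 0: ref 1 -> FAULT, frames=[1,-,-] (faults so far: 1)
  step 1: ref 1 -> HIT, frames=[1,-,-] (faults so far: 1)
  step 2: ref 4 -> FAULT, frames=[1,4,-] (faults so far: 2)
  step 3: ref 5 -> FAULT, frames=[1,4,5] (faults so far: 3)
  step 4: ref 1 -> HIT, frames=[1,4,5] (faults so far: 3)
  step 5: ref 5 -> HIT, frames=[1,4,5] (faults so far: 3)
  step 6: ref 4 -> HIT, frames=[1,4,5] (faults so far: 3)
  step 7: ref 2 -> FAULT, evict 1, frames=[2,4,5] (faults so far: 4)
  step 8: ref 5 -> HIT, frames=[2,4,5] (faults so far: 4)
  step 9: ref 3 -> FAULT, evict 4, frames=[2,3,5] (faults so far: 5)
  step 10: ref 6 -> FAULT, evict 5, frames=[2,3,6] (faults so far: 6)
  step 11: ref 4 -> FAULT, evict 2, frames=[4,3,6] (faults so far: 7)
  FIFO total faults: 7
--- LRU ---
  step 0: ref 1 -> FAULT, frames=[1,-,-] (faults so far: 1)
  step 1: ref 1 -> HIT, frames=[1,-,-] (faults so far: 1)
  step 2: ref 4 -> FAULT, frames=[1,4,-] (faults so far: 2)
  step 3: ref 5 -> FAULT, frames=[1,4,5] (faults so far: 3)
  step 4: ref 1 -> HIT, frames=[1,4,5] (faults so far: 3)
  step 5: ref 5 -> HIT, frames=[1,4,5] (faults so far: 3)
  step 6: ref 4 -> HIT, frames=[1,4,5] (faults so far: 3)
  step 7: ref 2 -> FAULT, evict 1, frames=[2,4,5] (faults so far: 4)
  step 8: ref 5 -> HIT, frames=[2,4,5] (faults so far: 4)
  step 9: ref 3 -> FAULT, evict 4, frames=[2,3,5] (faults so far: 5)
  step 10: ref 6 -> FAULT, evict 2, frames=[6,3,5] (faults so far: 6)
  step 11: ref 4 -> FAULT, evict 5, frames=[6,3,4] (faults so far: 7)
  LRU total faults: 7
--- Optimal ---
  step 0: ref 1 -> FAULT, frames=[1,-,-] (faults so far: 1)
  step 1: ref 1 -> HIT, frames=[1,-,-] (faults so far: 1)
  step 2: ref 4 -> FAULT, frames=[1,4,-] (faults so far: 2)
  step 3: ref 5 -> FAULT, frames=[1,4,5] (faults so far: 3)
  step 4: ref 1 -> HIT, frames=[1,4,5] (faults so far: 3)
  step 5: ref 5 -> HIT, frames=[1,4,5] (faults so far: 3)
  step 6: ref 4 -> HIT, frames=[1,4,5] (faults so far: 3)
  step 7: ref 2 -> FAULT, evict 1, frames=[2,4,5] (faults so far: 4)
  step 8: ref 5 -> HIT, frames=[2,4,5] (faults so far: 4)
  step 9: ref 3 -> FAULT, evict 2, frames=[3,4,5] (faults so far: 5)
  step 10: ref 6 -> FAULT, evict 3, frames=[6,4,5] (faults so far: 6)
  step 11: ref 4 -> HIT, frames=[6,4,5] (faults so far: 6)
  Optimal total faults: 6

Answer: 7 7 6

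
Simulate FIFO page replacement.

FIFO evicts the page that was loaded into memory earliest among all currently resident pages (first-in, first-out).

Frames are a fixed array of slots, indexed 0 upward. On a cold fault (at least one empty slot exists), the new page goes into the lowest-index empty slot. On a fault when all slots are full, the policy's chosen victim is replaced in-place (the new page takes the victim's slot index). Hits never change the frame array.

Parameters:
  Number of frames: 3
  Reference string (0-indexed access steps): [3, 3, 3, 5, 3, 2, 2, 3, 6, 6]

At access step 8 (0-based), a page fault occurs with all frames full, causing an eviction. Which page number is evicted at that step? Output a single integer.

Step 0: ref 3 -> FAULT, frames=[3,-,-]
Step 1: ref 3 -> HIT, frames=[3,-,-]
Step 2: ref 3 -> HIT, frames=[3,-,-]
Step 3: ref 5 -> FAULT, frames=[3,5,-]
Step 4: ref 3 -> HIT, frames=[3,5,-]
Step 5: ref 2 -> FAULT, frames=[3,5,2]
Step 6: ref 2 -> HIT, frames=[3,5,2]
Step 7: ref 3 -> HIT, frames=[3,5,2]
Step 8: ref 6 -> FAULT, evict 3, frames=[6,5,2]
At step 8: evicted page 3

Answer: 3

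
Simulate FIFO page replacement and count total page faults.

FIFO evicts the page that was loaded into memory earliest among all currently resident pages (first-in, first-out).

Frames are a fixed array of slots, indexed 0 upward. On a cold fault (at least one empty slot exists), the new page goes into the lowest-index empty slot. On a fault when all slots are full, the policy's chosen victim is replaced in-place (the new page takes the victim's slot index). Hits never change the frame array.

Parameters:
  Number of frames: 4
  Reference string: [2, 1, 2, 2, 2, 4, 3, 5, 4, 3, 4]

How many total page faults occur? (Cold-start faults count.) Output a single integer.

Step 0: ref 2 → FAULT, frames=[2,-,-,-]
Step 1: ref 1 → FAULT, frames=[2,1,-,-]
Step 2: ref 2 → HIT, frames=[2,1,-,-]
Step 3: ref 2 → HIT, frames=[2,1,-,-]
Step 4: ref 2 → HIT, frames=[2,1,-,-]
Step 5: ref 4 → FAULT, frames=[2,1,4,-]
Step 6: ref 3 → FAULT, frames=[2,1,4,3]
Step 7: ref 5 → FAULT (evict 2), frames=[5,1,4,3]
Step 8: ref 4 → HIT, frames=[5,1,4,3]
Step 9: ref 3 → HIT, frames=[5,1,4,3]
Step 10: ref 4 → HIT, frames=[5,1,4,3]
Total faults: 5

Answer: 5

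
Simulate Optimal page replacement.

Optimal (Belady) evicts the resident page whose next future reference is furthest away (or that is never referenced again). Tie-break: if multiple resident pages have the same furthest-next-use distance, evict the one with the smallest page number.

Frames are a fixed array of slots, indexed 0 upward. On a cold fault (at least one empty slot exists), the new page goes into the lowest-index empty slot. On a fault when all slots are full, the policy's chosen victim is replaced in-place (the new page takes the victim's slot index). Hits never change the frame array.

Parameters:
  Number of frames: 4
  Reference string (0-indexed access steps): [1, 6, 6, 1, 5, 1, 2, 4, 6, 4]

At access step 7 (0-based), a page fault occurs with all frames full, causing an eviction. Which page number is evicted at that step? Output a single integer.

Answer: 1

Derivation:
Step 0: ref 1 -> FAULT, frames=[1,-,-,-]
Step 1: ref 6 -> FAULT, frames=[1,6,-,-]
Step 2: ref 6 -> HIT, frames=[1,6,-,-]
Step 3: ref 1 -> HIT, frames=[1,6,-,-]
Step 4: ref 5 -> FAULT, frames=[1,6,5,-]
Step 5: ref 1 -> HIT, frames=[1,6,5,-]
Step 6: ref 2 -> FAULT, frames=[1,6,5,2]
Step 7: ref 4 -> FAULT, evict 1, frames=[4,6,5,2]
At step 7: evicted page 1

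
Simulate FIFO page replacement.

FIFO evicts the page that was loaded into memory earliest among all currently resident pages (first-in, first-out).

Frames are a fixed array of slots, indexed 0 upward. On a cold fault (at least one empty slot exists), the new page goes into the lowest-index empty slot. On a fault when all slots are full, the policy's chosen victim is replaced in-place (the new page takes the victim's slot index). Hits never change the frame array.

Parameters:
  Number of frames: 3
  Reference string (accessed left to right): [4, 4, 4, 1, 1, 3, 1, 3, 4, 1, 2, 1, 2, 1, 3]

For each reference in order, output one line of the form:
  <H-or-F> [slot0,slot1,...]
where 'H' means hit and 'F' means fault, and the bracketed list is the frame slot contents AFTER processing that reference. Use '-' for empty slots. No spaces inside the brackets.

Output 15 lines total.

F [4,-,-]
H [4,-,-]
H [4,-,-]
F [4,1,-]
H [4,1,-]
F [4,1,3]
H [4,1,3]
H [4,1,3]
H [4,1,3]
H [4,1,3]
F [2,1,3]
H [2,1,3]
H [2,1,3]
H [2,1,3]
H [2,1,3]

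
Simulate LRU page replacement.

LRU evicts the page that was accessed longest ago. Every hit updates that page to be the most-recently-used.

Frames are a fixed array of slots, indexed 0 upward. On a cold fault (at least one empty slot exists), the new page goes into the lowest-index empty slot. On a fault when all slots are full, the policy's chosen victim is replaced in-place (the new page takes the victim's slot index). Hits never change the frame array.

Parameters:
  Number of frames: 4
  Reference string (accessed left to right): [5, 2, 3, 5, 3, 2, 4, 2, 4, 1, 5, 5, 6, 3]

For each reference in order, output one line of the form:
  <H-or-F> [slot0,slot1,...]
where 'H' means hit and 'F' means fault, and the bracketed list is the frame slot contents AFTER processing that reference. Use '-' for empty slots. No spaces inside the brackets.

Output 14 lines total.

F [5,-,-,-]
F [5,2,-,-]
F [5,2,3,-]
H [5,2,3,-]
H [5,2,3,-]
H [5,2,3,-]
F [5,2,3,4]
H [5,2,3,4]
H [5,2,3,4]
F [1,2,3,4]
F [1,2,5,4]
H [1,2,5,4]
F [1,6,5,4]
F [1,6,5,3]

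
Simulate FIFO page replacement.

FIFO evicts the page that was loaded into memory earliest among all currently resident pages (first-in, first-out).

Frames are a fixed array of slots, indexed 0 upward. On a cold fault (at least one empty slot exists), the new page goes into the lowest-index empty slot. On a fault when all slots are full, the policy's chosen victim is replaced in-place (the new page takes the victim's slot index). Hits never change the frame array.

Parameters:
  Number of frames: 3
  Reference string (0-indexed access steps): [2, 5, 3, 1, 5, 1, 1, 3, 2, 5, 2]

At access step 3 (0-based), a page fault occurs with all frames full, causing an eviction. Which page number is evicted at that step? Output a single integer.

Answer: 2

Derivation:
Step 0: ref 2 -> FAULT, frames=[2,-,-]
Step 1: ref 5 -> FAULT, frames=[2,5,-]
Step 2: ref 3 -> FAULT, frames=[2,5,3]
Step 3: ref 1 -> FAULT, evict 2, frames=[1,5,3]
At step 3: evicted page 2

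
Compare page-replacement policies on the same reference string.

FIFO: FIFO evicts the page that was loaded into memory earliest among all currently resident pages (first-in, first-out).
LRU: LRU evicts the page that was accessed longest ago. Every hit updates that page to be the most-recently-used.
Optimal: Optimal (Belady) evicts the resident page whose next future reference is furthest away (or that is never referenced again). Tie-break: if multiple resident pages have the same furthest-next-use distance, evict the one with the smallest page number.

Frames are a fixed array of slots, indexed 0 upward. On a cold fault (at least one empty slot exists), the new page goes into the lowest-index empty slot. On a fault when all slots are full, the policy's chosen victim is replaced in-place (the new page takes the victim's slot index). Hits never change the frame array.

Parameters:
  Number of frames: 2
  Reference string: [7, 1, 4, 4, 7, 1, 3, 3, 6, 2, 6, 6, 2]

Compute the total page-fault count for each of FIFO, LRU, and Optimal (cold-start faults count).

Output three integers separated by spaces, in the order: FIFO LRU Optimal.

Answer: 8 8 7

Derivation:
--- FIFO ---
  step 0: ref 7 -> FAULT, frames=[7,-] (faults so far: 1)
  step 1: ref 1 -> FAULT, frames=[7,1] (faults so far: 2)
  step 2: ref 4 -> FAULT, evict 7, frames=[4,1] (faults so far: 3)
  step 3: ref 4 -> HIT, frames=[4,1] (faults so far: 3)
  step 4: ref 7 -> FAULT, evict 1, frames=[4,7] (faults so far: 4)
  step 5: ref 1 -> FAULT, evict 4, frames=[1,7] (faults so far: 5)
  step 6: ref 3 -> FAULT, evict 7, frames=[1,3] (faults so far: 6)
  step 7: ref 3 -> HIT, frames=[1,3] (faults so far: 6)
  step 8: ref 6 -> FAULT, evict 1, frames=[6,3] (faults so far: 7)
  step 9: ref 2 -> FAULT, evict 3, frames=[6,2] (faults so far: 8)
  step 10: ref 6 -> HIT, frames=[6,2] (faults so far: 8)
  step 11: ref 6 -> HIT, frames=[6,2] (faults so far: 8)
  step 12: ref 2 -> HIT, frames=[6,2] (faults so far: 8)
  FIFO total faults: 8
--- LRU ---
  step 0: ref 7 -> FAULT, frames=[7,-] (faults so far: 1)
  step 1: ref 1 -> FAULT, frames=[7,1] (faults so far: 2)
  step 2: ref 4 -> FAULT, evict 7, frames=[4,1] (faults so far: 3)
  step 3: ref 4 -> HIT, frames=[4,1] (faults so far: 3)
  step 4: ref 7 -> FAULT, evict 1, frames=[4,7] (faults so far: 4)
  step 5: ref 1 -> FAULT, evict 4, frames=[1,7] (faults so far: 5)
  step 6: ref 3 -> FAULT, evict 7, frames=[1,3] (faults so far: 6)
  step 7: ref 3 -> HIT, frames=[1,3] (faults so far: 6)
  step 8: ref 6 -> FAULT, evict 1, frames=[6,3] (faults so far: 7)
  step 9: ref 2 -> FAULT, evict 3, frames=[6,2] (faults so far: 8)
  step 10: ref 6 -> HIT, frames=[6,2] (faults so far: 8)
  step 11: ref 6 -> HIT, frames=[6,2] (faults so far: 8)
  step 12: ref 2 -> HIT, frames=[6,2] (faults so far: 8)
  LRU total faults: 8
--- Optimal ---
  step 0: ref 7 -> FAULT, frames=[7,-] (faults so far: 1)
  step 1: ref 1 -> FAULT, frames=[7,1] (faults so far: 2)
  step 2: ref 4 -> FAULT, evict 1, frames=[7,4] (faults so far: 3)
  step 3: ref 4 -> HIT, frames=[7,4] (faults so far: 3)
  step 4: ref 7 -> HIT, frames=[7,4] (faults so far: 3)
  step 5: ref 1 -> FAULT, evict 4, frames=[7,1] (faults so far: 4)
  step 6: ref 3 -> FAULT, evict 1, frames=[7,3] (faults so far: 5)
  step 7: ref 3 -> HIT, frames=[7,3] (faults so far: 5)
  step 8: ref 6 -> FAULT, evict 3, frames=[7,6] (faults so far: 6)
  step 9: ref 2 -> FAULT, evict 7, frames=[2,6] (faults so far: 7)
  step 10: ref 6 -> HIT, frames=[2,6] (faults so far: 7)
  step 11: ref 6 -> HIT, frames=[2,6] (faults so far: 7)
  step 12: ref 2 -> HIT, frames=[2,6] (faults so far: 7)
  Optimal total faults: 7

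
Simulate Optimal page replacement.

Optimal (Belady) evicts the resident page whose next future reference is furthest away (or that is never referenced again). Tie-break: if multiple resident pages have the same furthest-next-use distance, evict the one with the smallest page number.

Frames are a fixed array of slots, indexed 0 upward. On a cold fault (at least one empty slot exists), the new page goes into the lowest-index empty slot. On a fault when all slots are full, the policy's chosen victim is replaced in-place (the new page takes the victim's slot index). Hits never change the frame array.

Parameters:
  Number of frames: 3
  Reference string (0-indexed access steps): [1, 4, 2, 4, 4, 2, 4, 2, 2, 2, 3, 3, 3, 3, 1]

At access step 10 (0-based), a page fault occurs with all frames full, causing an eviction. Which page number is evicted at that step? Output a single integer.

Step 0: ref 1 -> FAULT, frames=[1,-,-]
Step 1: ref 4 -> FAULT, frames=[1,4,-]
Step 2: ref 2 -> FAULT, frames=[1,4,2]
Step 3: ref 4 -> HIT, frames=[1,4,2]
Step 4: ref 4 -> HIT, frames=[1,4,2]
Step 5: ref 2 -> HIT, frames=[1,4,2]
Step 6: ref 4 -> HIT, frames=[1,4,2]
Step 7: ref 2 -> HIT, frames=[1,4,2]
Step 8: ref 2 -> HIT, frames=[1,4,2]
Step 9: ref 2 -> HIT, frames=[1,4,2]
Step 10: ref 3 -> FAULT, evict 2, frames=[1,4,3]
At step 10: evicted page 2

Answer: 2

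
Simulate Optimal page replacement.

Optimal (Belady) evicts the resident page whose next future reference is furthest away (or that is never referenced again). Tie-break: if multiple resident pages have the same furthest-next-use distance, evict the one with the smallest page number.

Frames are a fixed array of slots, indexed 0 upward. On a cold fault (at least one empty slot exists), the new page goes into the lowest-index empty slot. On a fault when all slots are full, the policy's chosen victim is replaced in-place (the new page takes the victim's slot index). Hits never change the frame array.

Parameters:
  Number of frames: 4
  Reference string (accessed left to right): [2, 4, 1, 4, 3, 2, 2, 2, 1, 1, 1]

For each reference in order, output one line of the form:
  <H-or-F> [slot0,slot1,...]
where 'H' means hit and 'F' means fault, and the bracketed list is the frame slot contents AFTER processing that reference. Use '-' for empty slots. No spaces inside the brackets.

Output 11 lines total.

F [2,-,-,-]
F [2,4,-,-]
F [2,4,1,-]
H [2,4,1,-]
F [2,4,1,3]
H [2,4,1,3]
H [2,4,1,3]
H [2,4,1,3]
H [2,4,1,3]
H [2,4,1,3]
H [2,4,1,3]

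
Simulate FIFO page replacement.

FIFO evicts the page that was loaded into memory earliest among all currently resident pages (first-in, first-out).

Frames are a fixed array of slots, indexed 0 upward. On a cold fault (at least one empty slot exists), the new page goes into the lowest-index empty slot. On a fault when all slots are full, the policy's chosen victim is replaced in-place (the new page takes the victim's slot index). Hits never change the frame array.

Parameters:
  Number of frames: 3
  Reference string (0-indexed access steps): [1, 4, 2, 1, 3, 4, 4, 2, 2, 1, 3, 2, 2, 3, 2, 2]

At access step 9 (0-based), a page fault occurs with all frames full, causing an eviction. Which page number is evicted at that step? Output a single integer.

Answer: 4

Derivation:
Step 0: ref 1 -> FAULT, frames=[1,-,-]
Step 1: ref 4 -> FAULT, frames=[1,4,-]
Step 2: ref 2 -> FAULT, frames=[1,4,2]
Step 3: ref 1 -> HIT, frames=[1,4,2]
Step 4: ref 3 -> FAULT, evict 1, frames=[3,4,2]
Step 5: ref 4 -> HIT, frames=[3,4,2]
Step 6: ref 4 -> HIT, frames=[3,4,2]
Step 7: ref 2 -> HIT, frames=[3,4,2]
Step 8: ref 2 -> HIT, frames=[3,4,2]
Step 9: ref 1 -> FAULT, evict 4, frames=[3,1,2]
At step 9: evicted page 4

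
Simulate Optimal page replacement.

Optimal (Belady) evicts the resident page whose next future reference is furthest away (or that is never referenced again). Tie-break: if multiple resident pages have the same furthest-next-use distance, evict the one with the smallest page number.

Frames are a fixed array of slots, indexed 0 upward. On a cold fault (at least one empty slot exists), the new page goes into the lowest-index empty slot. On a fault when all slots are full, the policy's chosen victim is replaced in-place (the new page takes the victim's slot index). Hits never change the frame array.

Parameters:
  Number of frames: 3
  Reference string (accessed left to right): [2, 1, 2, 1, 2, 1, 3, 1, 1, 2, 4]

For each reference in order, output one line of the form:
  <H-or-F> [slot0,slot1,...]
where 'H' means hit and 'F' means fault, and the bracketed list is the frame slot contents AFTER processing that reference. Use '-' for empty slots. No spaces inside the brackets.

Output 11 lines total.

F [2,-,-]
F [2,1,-]
H [2,1,-]
H [2,1,-]
H [2,1,-]
H [2,1,-]
F [2,1,3]
H [2,1,3]
H [2,1,3]
H [2,1,3]
F [2,4,3]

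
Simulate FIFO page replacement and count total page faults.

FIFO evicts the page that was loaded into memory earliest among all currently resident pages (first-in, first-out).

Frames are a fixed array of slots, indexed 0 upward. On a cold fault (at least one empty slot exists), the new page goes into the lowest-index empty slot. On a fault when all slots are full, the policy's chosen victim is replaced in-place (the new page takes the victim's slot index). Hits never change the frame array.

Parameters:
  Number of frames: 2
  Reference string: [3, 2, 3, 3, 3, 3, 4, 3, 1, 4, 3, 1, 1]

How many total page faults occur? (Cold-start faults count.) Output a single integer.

Step 0: ref 3 → FAULT, frames=[3,-]
Step 1: ref 2 → FAULT, frames=[3,2]
Step 2: ref 3 → HIT, frames=[3,2]
Step 3: ref 3 → HIT, frames=[3,2]
Step 4: ref 3 → HIT, frames=[3,2]
Step 5: ref 3 → HIT, frames=[3,2]
Step 6: ref 4 → FAULT (evict 3), frames=[4,2]
Step 7: ref 3 → FAULT (evict 2), frames=[4,3]
Step 8: ref 1 → FAULT (evict 4), frames=[1,3]
Step 9: ref 4 → FAULT (evict 3), frames=[1,4]
Step 10: ref 3 → FAULT (evict 1), frames=[3,4]
Step 11: ref 1 → FAULT (evict 4), frames=[3,1]
Step 12: ref 1 → HIT, frames=[3,1]
Total faults: 8

Answer: 8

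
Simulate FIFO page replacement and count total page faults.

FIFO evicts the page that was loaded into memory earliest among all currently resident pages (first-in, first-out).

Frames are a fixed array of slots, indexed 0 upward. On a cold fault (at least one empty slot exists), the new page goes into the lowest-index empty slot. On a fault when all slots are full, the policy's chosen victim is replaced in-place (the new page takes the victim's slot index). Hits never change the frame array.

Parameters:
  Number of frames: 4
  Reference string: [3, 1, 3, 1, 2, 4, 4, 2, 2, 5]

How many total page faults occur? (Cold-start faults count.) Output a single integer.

Step 0: ref 3 → FAULT, frames=[3,-,-,-]
Step 1: ref 1 → FAULT, frames=[3,1,-,-]
Step 2: ref 3 → HIT, frames=[3,1,-,-]
Step 3: ref 1 → HIT, frames=[3,1,-,-]
Step 4: ref 2 → FAULT, frames=[3,1,2,-]
Step 5: ref 4 → FAULT, frames=[3,1,2,4]
Step 6: ref 4 → HIT, frames=[3,1,2,4]
Step 7: ref 2 → HIT, frames=[3,1,2,4]
Step 8: ref 2 → HIT, frames=[3,1,2,4]
Step 9: ref 5 → FAULT (evict 3), frames=[5,1,2,4]
Total faults: 5

Answer: 5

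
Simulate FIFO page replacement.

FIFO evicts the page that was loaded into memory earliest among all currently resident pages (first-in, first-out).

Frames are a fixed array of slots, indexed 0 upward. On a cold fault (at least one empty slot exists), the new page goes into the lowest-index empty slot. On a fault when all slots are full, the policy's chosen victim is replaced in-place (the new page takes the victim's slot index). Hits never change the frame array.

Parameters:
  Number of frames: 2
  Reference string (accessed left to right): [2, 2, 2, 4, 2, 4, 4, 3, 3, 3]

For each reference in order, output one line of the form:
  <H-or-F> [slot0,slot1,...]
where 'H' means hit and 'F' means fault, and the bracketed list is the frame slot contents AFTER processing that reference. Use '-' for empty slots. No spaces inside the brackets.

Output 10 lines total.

F [2,-]
H [2,-]
H [2,-]
F [2,4]
H [2,4]
H [2,4]
H [2,4]
F [3,4]
H [3,4]
H [3,4]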